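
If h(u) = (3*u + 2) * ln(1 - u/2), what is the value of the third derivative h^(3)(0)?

Distribute the polynomial across the series and collect like powers.
From the series, [u^3] h = -11/24; multiply by 3! = 6 to get -11/4.

-11/4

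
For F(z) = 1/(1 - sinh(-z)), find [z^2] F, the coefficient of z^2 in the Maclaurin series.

1

Plug the Maclaurin series of the inner function into that of the outer and collect terms.
F(0) = 1
F′(0) = -1
F′′(0) = 2
So c_2 = F′′(0)/2! = 1.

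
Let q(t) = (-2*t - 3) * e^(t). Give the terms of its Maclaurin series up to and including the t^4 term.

Distribute the polynomial across the series and collect like powers.
q(0) = -3
q′(0) = -5
q′′(0) = -7
q′′′(0) = -9
q^(4)(0) = -11

-11*t^4/24 - 3*t^3/2 - 7*t^2/2 - 5*t - 3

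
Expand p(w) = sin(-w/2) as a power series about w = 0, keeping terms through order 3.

p(0) = 0
p′(0) = -1/2
p′′(0) = 0
p′′′(0) = 1/8

w^3/48 - w/2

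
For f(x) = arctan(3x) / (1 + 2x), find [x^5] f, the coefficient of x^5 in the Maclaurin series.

303/5

Expand each factor separately, then convolve coefficients.
f(0) = 0
f′(0) = 3
f′′(0) = -12
f′′′(0) = 18
f^(4)(0) = -144
f^(5)(0) = 7272
The Taylor polynomial is Σ f^(k)(0)/k! · x^k.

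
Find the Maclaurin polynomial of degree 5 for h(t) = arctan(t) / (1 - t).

13*t^5/15 + 2*t^4/3 + 2*t^3/3 + t^2 + t

Expand each factor separately, then convolve coefficients.
h(0) = 0
h′(0) = 1
h′′(0) = 2
h′′′(0) = 4
h^(4)(0) = 16
h^(5)(0) = 104
Then c_k = h^(k)(0)/k! gives each Taylor coefficient.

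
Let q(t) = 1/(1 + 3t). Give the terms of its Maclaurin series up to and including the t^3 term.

Compute the successive derivatives at the expansion point and divide by k!.
q(0) = 1
q′(0) = -3
q′′(0) = 18
q′′′(0) = -162

-27*t^3 + 9*t^2 - 3*t + 1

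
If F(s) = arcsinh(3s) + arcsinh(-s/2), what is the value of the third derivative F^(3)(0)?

Expand each term separately and add.
The coefficient of s^3 in the expansion is -215/48, so F′′′(0) = 3! * (-215/48) = -215/8.

-215/8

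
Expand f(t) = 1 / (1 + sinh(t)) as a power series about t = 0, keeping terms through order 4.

Write 1/(1+u) = 1 - u + u^2 - u^3 + ... and substitute the series for u.
[t^0] = 1;  [t^1] = -1;  [t^2] = 1;  [t^3] = -7/6;  [t^4] = 4/3.

4*t^4/3 - 7*t^3/6 + t^2 - t + 1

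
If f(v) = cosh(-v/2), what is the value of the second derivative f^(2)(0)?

1/4

From the series, [v^2] f = 1/8; multiply by 2! = 2 to get 1/4.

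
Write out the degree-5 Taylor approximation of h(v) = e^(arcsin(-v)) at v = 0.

-v^5/6 + 5*v^4/24 - v^3/3 + v^2/2 - v + 1

Plug the Maclaurin series of the inner function into that of the outer and collect terms.
h(0) = 1
h′(0) = -1
h′′(0) = 1
h′′′(0) = -2
h^(4)(0) = 5
h^(5)(0) = -20
The Taylor polynomial is Σ h^(k)(0)/k! · v^k.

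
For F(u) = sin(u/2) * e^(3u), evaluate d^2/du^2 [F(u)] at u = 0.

3

Multiply the two series term by term and collect like powers.
The coefficient of u^2 in the expansion is 3/2, so F′′(0) = 2! * (3/2) = 3.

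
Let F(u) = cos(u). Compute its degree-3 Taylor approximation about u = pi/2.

(u - pi/2)^3/6 - (u - pi/2)

[(u - pi/2)^0] = 0;  [(u - pi/2)^1] = -1;  [(u - pi/2)^2] = 0;  [(u - pi/2)^3] = 1/6.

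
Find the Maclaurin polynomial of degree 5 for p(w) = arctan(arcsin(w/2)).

Let u equal the inner series; expand the outer function in u and truncate.
[w^0] = 0;  [w^1] = 1/2;  [w^2] = 0;  [w^3] = -1/48;  [w^4] = 0;  [w^5] = 13/3840.

13*w^5/3840 - w^3/48 + w/2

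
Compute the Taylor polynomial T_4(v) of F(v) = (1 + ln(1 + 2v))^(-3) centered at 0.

580*v^4 - 136*v^3 + 30*v^2 - 6*v + 1

Plug the Maclaurin series of the inner function into that of the outer and collect terms.
F(0) = 1
F′(0) = -6
F′′(0) = 60
F′′′(0) = -816
F^(4)(0) = 13920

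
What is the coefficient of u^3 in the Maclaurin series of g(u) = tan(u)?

[u^0] = 0;  [u^1] = 1;  [u^2] = 0;  [u^3] = 1/3.
So c_3 = g′′′(0)/3! = 1/3.

1/3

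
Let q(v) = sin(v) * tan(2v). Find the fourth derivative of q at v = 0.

56

Expand each factor separately, then convolve coefficients.
The coefficient of v^4 in the expansion is 7/3, so q^(4)(0) = 4! * (7/3) = 56.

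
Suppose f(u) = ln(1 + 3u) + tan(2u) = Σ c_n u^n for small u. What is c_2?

-9/2

Add the two expansions coefficient-wise.
[u^0] = 0;  [u^1] = 5;  [u^2] = -9/2.
So c_2 = f′′(0)/2! = -9/2.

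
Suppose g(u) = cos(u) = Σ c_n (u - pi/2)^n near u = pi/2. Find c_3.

g(pi/2) = 0
g′(pi/2) = -1
g′′(pi/2) = 0
g′′′(pi/2) = 1

1/6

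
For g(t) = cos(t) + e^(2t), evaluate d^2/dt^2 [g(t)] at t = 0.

Add the two expansions coefficient-wise.
The coefficient of t^2 in the expansion is 3/2, so g′′(0) = 2! * (3/2) = 3.

3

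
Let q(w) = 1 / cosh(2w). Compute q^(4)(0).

Invert the denominator's series and multiply.
The coefficient of w^4 in the expansion is 10/3, so q^(4)(0) = 4! * (10/3) = 80.

80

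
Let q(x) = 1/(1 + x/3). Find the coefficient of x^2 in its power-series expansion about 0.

1/9

Differentiate repeatedly and evaluate at the center.
q(0) = 1
q′(0) = -1/3
q′′(0) = 2/9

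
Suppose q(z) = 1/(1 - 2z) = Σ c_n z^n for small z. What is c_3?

q(0) = 1
q′(0) = 2
q′′(0) = 8
q′′′(0) = 48
Dividing each by k! gives the coefficients c_0, ..., c_3.

8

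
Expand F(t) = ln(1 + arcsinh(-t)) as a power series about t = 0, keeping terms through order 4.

Let u equal the inner series; expand the outer function in u and truncate.
[t^0] = 0;  [t^1] = -1;  [t^2] = -1/2;  [t^3] = -1/6;  [t^4] = -1/12.

-t^4/12 - t^3/6 - t^2/2 - t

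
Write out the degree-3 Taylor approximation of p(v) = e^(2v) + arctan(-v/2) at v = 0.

11*v^3/8 + 2*v^2 + 3*v/2 + 1

Combine the two series term by term.
p(0) = 1
p′(0) = 3/2
p′′(0) = 4
p′′′(0) = 33/4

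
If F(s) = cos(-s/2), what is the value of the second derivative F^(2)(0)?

-1/4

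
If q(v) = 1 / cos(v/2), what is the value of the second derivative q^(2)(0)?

Divide the numerator series by the denominator series (power-series long division).
From the series, [v^2] q = 1/8; multiply by 2! = 2 to get 1/4.

1/4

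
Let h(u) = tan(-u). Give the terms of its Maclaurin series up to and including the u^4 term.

-u^3/3 - u

Use the known series and substitute for the argument.
[u^0] = 0;  [u^1] = -1;  [u^2] = 0;  [u^3] = -1/3;  [u^4] = 0.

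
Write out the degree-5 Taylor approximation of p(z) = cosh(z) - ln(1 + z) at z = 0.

-z^5/5 + 7*z^4/24 - z^3/3 + z^2 - z + 1

Expand each term separately and add.
[z^0] = 1;  [z^1] = -1;  [z^2] = 1;  [z^3] = -1/3;  [z^4] = 7/24;  [z^5] = -1/5.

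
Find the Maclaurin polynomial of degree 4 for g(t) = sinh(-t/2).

-t^3/48 - t/2

[t^0] = 0;  [t^1] = -1/2;  [t^2] = 0;  [t^3] = -1/48;  [t^4] = 0.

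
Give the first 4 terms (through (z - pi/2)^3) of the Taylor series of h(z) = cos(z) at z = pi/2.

h(pi/2) = 0
h′(pi/2) = -1
h′′(pi/2) = 0
h′′′(pi/2) = 1

(z - pi/2)^3/6 - (z - pi/2)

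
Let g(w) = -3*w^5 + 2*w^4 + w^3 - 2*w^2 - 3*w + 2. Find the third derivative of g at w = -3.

From the series, [(w + 3)^3] g = -293; multiply by 3! = 6 to get -1758.

-1758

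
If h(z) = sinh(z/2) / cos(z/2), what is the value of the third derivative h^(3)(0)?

1/2

Write the quotient as an unknown series and match coefficients against numerator = denominator · series.
From the series, [z^3] h = 1/12; multiply by 3! = 6 to get 1/2.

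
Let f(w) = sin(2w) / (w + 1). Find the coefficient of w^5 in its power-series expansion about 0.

14/15

Expand 1/(denominator) as a geometric series and multiply by the numerator's series.
f(0) = 0
f′(0) = 2
f′′(0) = -4
f′′′(0) = 4
f^(4)(0) = -16
f^(5)(0) = 112
So c_5 = f^(5)(0)/5! = 14/15.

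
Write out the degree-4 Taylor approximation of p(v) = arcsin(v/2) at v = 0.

v^3/48 + v/2

p(0) = 0
p′(0) = 1/2
p′′(0) = 0
p′′′(0) = 1/8
p^(4)(0) = 0
The Taylor polynomial is Σ p^(k)(0)/k! · v^k.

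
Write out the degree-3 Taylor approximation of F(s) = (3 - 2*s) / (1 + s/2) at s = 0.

Shift and add copies of the series according to the polynomial's terms.
F(0) = 3
F′(0) = -7/2
F′′(0) = 7/2
F′′′(0) = -21/4
The Taylor polynomial is Σ F^(k)(0)/k! · s^k.

-7*s^3/8 + 7*s^2/4 - 7*s/2 + 3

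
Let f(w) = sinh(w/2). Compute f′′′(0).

From the series, [w^3] f = 1/48; multiply by 3! = 6 to get 1/8.

1/8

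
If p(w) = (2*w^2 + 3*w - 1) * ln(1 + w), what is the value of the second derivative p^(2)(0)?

Distribute the polynomial across the series and collect like powers.
The coefficient of w^2 in the expansion is 7/2, so p′′(0) = 2! * (7/2) = 7.

7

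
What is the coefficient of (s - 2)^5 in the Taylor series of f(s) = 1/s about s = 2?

-1/64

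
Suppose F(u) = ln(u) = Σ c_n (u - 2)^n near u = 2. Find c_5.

1/160

Differentiate repeatedly and evaluate at the center.
F(2) = ln(2)
F′(2) = 1/2
F′′(2) = -1/4
F′′′(2) = 1/4
F^(4)(2) = -3/8
F^(5)(2) = 3/4
So c_5 = F^(5)(2)/5! = 1/160.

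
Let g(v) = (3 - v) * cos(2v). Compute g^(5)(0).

-80

Shift and add copies of the series according to the polynomial's terms.
The coefficient of v^5 in the expansion is -2/3, so g^(5)(0) = 5! * (-2/3) = -80.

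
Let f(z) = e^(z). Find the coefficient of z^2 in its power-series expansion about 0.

f(0) = 1
f′(0) = 1
f′′(0) = 1
Dividing each by k! gives the coefficients c_0, ..., c_2.

1/2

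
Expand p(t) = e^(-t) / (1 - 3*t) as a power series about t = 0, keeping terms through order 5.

10447*t^5/60 + 1393*t^4/24 + 58*t^3/3 + 13*t^2/2 + 2*t + 1

Expand 1/(denominator) as a geometric series and multiply by the numerator's series.
[t^0] = 1;  [t^1] = 2;  [t^2] = 13/2;  [t^3] = 58/3;  [t^4] = 1393/24;  [t^5] = 10447/60.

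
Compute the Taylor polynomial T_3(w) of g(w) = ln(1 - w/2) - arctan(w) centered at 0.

7*w^3/24 - w^2/8 - 3*w/2

Add the two expansions coefficient-wise.
[w^0] = 0;  [w^1] = -3/2;  [w^2] = -1/8;  [w^3] = 7/24.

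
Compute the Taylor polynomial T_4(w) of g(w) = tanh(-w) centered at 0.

w^3/3 - w

[w^0] = 0;  [w^1] = -1;  [w^2] = 0;  [w^3] = 1/3;  [w^4] = 0.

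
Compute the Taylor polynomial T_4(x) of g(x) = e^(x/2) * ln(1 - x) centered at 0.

Expand each factor separately, then convolve coefficients.
g(0) = 0
g′(0) = -1
g′′(0) = -2
g′′′(0) = -17/4
g^(4)(0) = -12
Dividing each by k! gives the coefficients c_0, ..., c_4.

-x^4/2 - 17*x^3/24 - x^2 - x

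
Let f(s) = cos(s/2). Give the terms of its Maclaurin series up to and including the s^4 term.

Compute the successive derivatives at the expansion point and divide by k!.
[s^0] = 1;  [s^1] = 0;  [s^2] = -1/8;  [s^3] = 0;  [s^4] = 1/384.

s^4/384 - s^2/8 + 1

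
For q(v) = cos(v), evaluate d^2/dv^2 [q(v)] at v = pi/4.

From the series, [(v - pi/4)^2] q = -sqrt(2)/4; multiply by 2! = 2 to get -sqrt(2)/2.

-sqrt(2)/2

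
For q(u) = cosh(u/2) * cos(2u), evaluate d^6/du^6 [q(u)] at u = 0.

-495/64

Expand each factor separately, then convolve coefficients.
The coefficient of u^6 in the expansion is -11/1024, so q^(6)(0) = 6! * (-11/1024) = -495/64.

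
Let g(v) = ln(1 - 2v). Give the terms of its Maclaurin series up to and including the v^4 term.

Use the known series and substitute for the argument.
g(0) = 0
g′(0) = -2
g′′(0) = -4
g′′′(0) = -16
g^(4)(0) = -96
Then c_k = g^(k)(0)/k! gives each Taylor coefficient.

-4*v^4 - 8*v^3/3 - 2*v^2 - 2*v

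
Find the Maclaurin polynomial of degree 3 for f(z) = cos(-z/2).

1 - z^2/8

Apply the Taylor formula c_k = f^(k)(a)/k!.
f(0) = 1
f′(0) = 0
f′′(0) = -1/4
f′′′(0) = 0
Then c_k = f^(k)(0)/k! gives each Taylor coefficient.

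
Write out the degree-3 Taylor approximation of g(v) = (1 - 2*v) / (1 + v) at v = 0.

Multiply each power in the prefactor through the base expansion.

-3*v^3 + 3*v^2 - 3*v + 1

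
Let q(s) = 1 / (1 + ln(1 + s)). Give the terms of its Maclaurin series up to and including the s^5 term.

-347*s^5/60 + 11*s^4/3 - 7*s^3/3 + 3*s^2/2 - s + 1

Write 1/(1+u) = 1 - u + u^2 - u^3 + ... and substitute the series for u.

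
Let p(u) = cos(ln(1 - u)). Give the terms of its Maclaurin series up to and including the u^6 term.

Plug the Maclaurin series of the inner function into that of the outer and collect terms.

-19*u^6/72 - u^5/3 - 5*u^4/12 - u^3/2 - u^2/2 + 1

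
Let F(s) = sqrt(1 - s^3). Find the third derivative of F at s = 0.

Apply the Taylor formula c_k = f^(k)(a)/k!.
The coefficient of s^3 in the expansion is -1/2, so F′′′(0) = 3! * (-1/2) = -3.

-3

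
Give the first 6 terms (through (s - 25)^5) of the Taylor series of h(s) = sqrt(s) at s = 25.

[(s - 25)^0] = 5;  [(s - 25)^1] = 1/10;  [(s - 25)^2] = -1/1000;  [(s - 25)^3] = 1/50000;  [(s - 25)^4] = -1/2000000;  [(s - 25)^5] = 7/500000000.

7*(s - 25)^5/500000000 - (s - 25)^4/2000000 + (s - 25)^3/50000 - (s - 25)^2/1000 + (s - 25)/10 + 5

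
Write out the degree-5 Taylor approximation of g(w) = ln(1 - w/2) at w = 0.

Compute the successive derivatives at the expansion point and divide by k!.
g(0) = 0
g′(0) = -1/2
g′′(0) = -1/4
g′′′(0) = -1/4
g^(4)(0) = -3/8
g^(5)(0) = -3/4
Dividing each by k! gives the coefficients c_0, ..., c_5.

-w^5/160 - w^4/64 - w^3/24 - w^2/8 - w/2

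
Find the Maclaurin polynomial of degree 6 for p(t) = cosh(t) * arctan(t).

Take the Cauchy product of the two expansions.
p(0) = 0
p′(0) = 1
p′′(0) = 0
p′′′(0) = 1
p^(4)(0) = 0
p^(5)(0) = 9
p^(6)(0) = 0
The Taylor polynomial is Σ p^(k)(0)/k! · t^k.

3*t^5/40 + t^3/6 + t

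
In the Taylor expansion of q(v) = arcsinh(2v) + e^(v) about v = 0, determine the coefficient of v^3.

Expand each term separately and add.
q(0) = 1
q′(0) = 3
q′′(0) = 1
q′′′(0) = -7
So c_3 = q′′′(0)/3! = -7/6.

-7/6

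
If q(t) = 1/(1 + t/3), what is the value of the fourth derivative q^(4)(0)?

The coefficient of t^4 in the expansion is 1/81, so q^(4)(0) = 4! * (1/81) = 8/27.

8/27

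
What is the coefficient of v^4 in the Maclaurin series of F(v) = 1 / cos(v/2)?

5/384

Divide the numerator series by the denominator series (power-series long division).
F(0) = 1
F′(0) = 0
F′′(0) = 1/4
F′′′(0) = 0
F^(4)(0) = 5/16
So c_4 = F^(4)(0)/4! = 5/384.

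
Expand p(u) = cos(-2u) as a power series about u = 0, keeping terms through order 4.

2*u^4/3 - 2*u^2 + 1

[u^0] = 1;  [u^1] = 0;  [u^2] = -2;  [u^3] = 0;  [u^4] = 2/3.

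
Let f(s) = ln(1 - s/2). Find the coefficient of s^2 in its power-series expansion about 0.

-1/8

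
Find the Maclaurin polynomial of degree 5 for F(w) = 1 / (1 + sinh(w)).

-181*w^5/120 + 4*w^4/3 - 7*w^3/6 + w^2 - w + 1

Write 1/(1+u) = 1 - u + u^2 - u^3 + ... and substitute the series for u.
F(0) = 1
F′(0) = -1
F′′(0) = 2
F′′′(0) = -7
F^(4)(0) = 32
F^(5)(0) = -181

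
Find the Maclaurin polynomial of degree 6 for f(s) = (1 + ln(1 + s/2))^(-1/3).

Let u equal the inner series; expand the outer function in u and truncate.
[s^0] = 1;  [s^1] = -1/6;  [s^2] = 7/72;  [s^3] = -41/648;  [s^4] = 671/15552;  [s^5] = -7051/233280;  [s^6] = 181069/8398080.

181069*s^6/8398080 - 7051*s^5/233280 + 671*s^4/15552 - 41*s^3/648 + 7*s^2/72 - s/6 + 1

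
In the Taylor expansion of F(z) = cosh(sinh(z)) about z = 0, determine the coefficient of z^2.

Let u equal the inner series; expand the outer function in u and truncate.
F(0) = 1
F′(0) = 0
F′′(0) = 1
Then c_k = F^(k)(0)/k! gives each Taylor coefficient.

1/2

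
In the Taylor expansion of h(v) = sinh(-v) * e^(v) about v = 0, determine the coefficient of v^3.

Expand each factor separately, then convolve coefficients.
h(0) = 0
h′(0) = -1
h′′(0) = -2
h′′′(0) = -4
So c_3 = h′′′(0)/3! = -2/3.

-2/3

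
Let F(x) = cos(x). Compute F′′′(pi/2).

1

From the series, [(x - pi/2)^3] F = 1/6; multiply by 3! = 6 to get 1.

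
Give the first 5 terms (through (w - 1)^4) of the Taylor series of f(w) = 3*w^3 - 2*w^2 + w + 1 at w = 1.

3*(w - 1)^3 + 7*(w - 1)^2 + 6*(w - 1) + 3

f(1) = 3
f′(1) = 6
f′′(1) = 14
f′′′(1) = 18
f^(4)(1) = 0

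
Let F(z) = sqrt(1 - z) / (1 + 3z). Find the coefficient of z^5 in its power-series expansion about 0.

-71833/256

Expand each factor separately, then convolve coefficients.
F(0) = 1
F′(0) = -7/2
F′′(0) = 83/4
F′′′(0) = -1497/8
F^(4)(0) = 35913/16
F^(5)(0) = -1077495/32
The Taylor polynomial is Σ F^(k)(0)/k! · z^k.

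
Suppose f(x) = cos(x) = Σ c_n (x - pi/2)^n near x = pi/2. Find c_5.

[(x - pi/2)^0] = 0;  [(x - pi/2)^1] = -1;  [(x - pi/2)^2] = 0;  [(x - pi/2)^3] = 1/6;  [(x - pi/2)^4] = 0;  [(x - pi/2)^5] = -1/120.

-1/120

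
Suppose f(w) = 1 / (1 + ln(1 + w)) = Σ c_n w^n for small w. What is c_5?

Write 1/(1+u) = 1 - u + u^2 - u^3 + ... and substitute the series for u.

-347/60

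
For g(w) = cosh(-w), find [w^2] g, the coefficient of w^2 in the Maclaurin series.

1/2

c_2 = g′′(0)/2! = 1/2.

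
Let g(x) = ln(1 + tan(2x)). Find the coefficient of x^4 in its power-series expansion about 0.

Compose series: expand the inner function first, then feed it into the outer expansion.

-28/3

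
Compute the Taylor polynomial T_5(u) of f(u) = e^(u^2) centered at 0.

u^4/2 + u^2 + 1

[u^0] = 1;  [u^1] = 0;  [u^2] = 1;  [u^3] = 0;  [u^4] = 1/2;  [u^5] = 0.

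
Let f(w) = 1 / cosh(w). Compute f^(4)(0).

5

Invert the denominator's series and multiply.
The coefficient of w^4 in the expansion is 5/24, so f^(4)(0) = 4! * (5/24) = 5.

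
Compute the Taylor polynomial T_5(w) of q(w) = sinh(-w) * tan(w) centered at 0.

-w^4/2 - w^2

Expand each factor separately, then convolve coefficients.
q(0) = 0
q′(0) = 0
q′′(0) = -2
q′′′(0) = 0
q^(4)(0) = -12
q^(5)(0) = 0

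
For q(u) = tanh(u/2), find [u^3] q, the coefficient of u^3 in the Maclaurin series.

q(0) = 0
q′(0) = 1/2
q′′(0) = 0
q′′′(0) = -1/4
The Taylor polynomial is Σ q^(k)(0)/k! · u^k.

-1/24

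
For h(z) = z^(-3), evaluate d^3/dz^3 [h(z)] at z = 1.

-60

The coefficient of (z - 1)^3 in the expansion is -10, so h′′′(1) = 3! * (-10) = -60.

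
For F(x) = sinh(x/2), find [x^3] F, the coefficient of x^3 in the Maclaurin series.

1/48

F(0) = 0
F′(0) = 1/2
F′′(0) = 0
F′′′(0) = 1/8
Dividing each by k! gives the coefficients c_0, ..., c_3.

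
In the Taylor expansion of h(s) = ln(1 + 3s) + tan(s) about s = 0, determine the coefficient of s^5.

731/15

Add the two expansions coefficient-wise.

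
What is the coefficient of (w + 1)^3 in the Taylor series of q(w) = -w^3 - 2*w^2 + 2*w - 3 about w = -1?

Compute the successive derivatives at the expansion point and divide by k!.
[(w + 1)^0] = -6;  [(w + 1)^1] = 3;  [(w + 1)^2] = 1;  [(w + 1)^3] = -1.

-1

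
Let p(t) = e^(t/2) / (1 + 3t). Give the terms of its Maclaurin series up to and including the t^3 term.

Take the Cauchy product of the two expansions.
p(0) = 1
p′(0) = -5/2
p′′(0) = 61/4
p′′′(0) = -1097/8

-1097*t^3/48 + 61*t^2/8 - 5*t/2 + 1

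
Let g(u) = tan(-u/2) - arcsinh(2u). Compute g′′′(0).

Add the two expansions coefficient-wise.
The coefficient of u^3 in the expansion is 31/24, so g′′′(0) = 3! * (31/24) = 31/4.

31/4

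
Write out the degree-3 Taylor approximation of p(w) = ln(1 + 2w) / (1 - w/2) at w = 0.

Take the Cauchy product of the two expansions.
[w^0] = 0;  [w^1] = 2;  [w^2] = -1;  [w^3] = 13/6.

13*w^3/6 - w^2 + 2*w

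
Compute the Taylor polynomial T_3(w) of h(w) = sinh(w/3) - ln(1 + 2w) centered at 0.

Add the two expansions coefficient-wise.
h(0) = 0
h′(0) = -5/3
h′′(0) = 4
h′′′(0) = -431/27
Then c_k = h^(k)(0)/k! gives each Taylor coefficient.

-431*w^3/162 + 2*w^2 - 5*w/3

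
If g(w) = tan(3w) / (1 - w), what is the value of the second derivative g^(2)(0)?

6

Take the Cauchy product of the two expansions.
The coefficient of w^2 in the expansion is 3, so g′′(0) = 2! * (3) = 6.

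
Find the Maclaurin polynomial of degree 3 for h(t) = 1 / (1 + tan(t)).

Use the geometric series for the reciprocal, then substitute.
h(0) = 1
h′(0) = -1
h′′(0) = 2
h′′′(0) = -8
Dividing each by k! gives the coefficients c_0, ..., c_3.

-4*t^3/3 + t^2 - t + 1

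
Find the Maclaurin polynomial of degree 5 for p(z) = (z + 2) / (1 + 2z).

Multiply each power in the prefactor through the base expansion.
[z^0] = 2;  [z^1] = -3;  [z^2] = 6;  [z^3] = -12;  [z^4] = 24;  [z^5] = -48.

-48*z^5 + 24*z^4 - 12*z^3 + 6*z^2 - 3*z + 2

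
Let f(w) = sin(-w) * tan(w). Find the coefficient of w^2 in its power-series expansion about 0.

-1

Expand each factor separately, then convolve coefficients.
[w^0] = 0;  [w^1] = 0;  [w^2] = -1.
So c_2 = f′′(0)/2! = -1.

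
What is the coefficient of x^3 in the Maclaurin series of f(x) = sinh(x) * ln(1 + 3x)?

-9/2

Multiply the two series term by term and collect like powers.
[x^0] = 0;  [x^1] = 0;  [x^2] = 3;  [x^3] = -9/2.
So c_3 = f′′′(0)/3! = -9/2.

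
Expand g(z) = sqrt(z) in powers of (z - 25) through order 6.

-21*(z - 25)^6/50000000000 + 7*(z - 25)^5/500000000 - (z - 25)^4/2000000 + (z - 25)^3/50000 - (z - 25)^2/1000 + (z - 25)/10 + 5

g(25) = 5
g′(25) = 1/10
g′′(25) = -1/500
g′′′(25) = 3/25000
g^(4)(25) = -3/250000
g^(5)(25) = 21/12500000
g^(6)(25) = -189/625000000
Then c_k = g^(k)(25)/k! gives each Taylor coefficient.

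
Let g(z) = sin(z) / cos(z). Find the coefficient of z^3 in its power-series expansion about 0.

Write the quotient as an unknown series and match coefficients against numerator = denominator · series.
g(0) = 0
g′(0) = 1
g′′(0) = 0
g′′′(0) = 2

1/3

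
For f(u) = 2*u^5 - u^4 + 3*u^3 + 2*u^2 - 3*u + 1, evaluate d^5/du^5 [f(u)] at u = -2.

240

The coefficient of (u + 2)^5 in the expansion is 2, so f^(5)(-2) = 5! * (2) = 240.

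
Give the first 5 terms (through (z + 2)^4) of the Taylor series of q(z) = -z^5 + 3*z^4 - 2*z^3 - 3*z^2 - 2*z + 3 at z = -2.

13*(z + 2)^4 - 66*(z + 2)^3 + 161*(z + 2)^2 - 190*(z + 2) + 91

Compute the successive derivatives at the expansion point and divide by k!.
q(-2) = 91
q′(-2) = -190
q′′(-2) = 322
q′′′(-2) = -396
q^(4)(-2) = 312
The Taylor polynomial is Σ q^(k)(-2)/k! · (z + 2)^k.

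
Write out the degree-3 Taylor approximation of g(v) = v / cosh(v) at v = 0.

Invert the denominator's series and multiply.
g(0) = 0
g′(0) = 1
g′′(0) = 0
g′′′(0) = -3

-v^3/2 + v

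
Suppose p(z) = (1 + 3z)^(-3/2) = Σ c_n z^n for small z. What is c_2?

135/8

Apply the Taylor formula c_k = f^(k)(a)/k!.
p(0) = 1
p′(0) = -9/2
p′′(0) = 135/4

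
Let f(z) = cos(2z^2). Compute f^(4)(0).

-48

The coefficient of z^4 in the expansion is -2, so f^(4)(0) = 4! * (-2) = -48.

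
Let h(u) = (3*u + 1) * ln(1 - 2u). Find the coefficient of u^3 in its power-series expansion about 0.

Shift and add copies of the series according to the polynomial's terms.
[u^0] = 0;  [u^1] = -2;  [u^2] = -8;  [u^3] = -26/3.
So c_3 = h′′′(0)/3! = -26/3.

-26/3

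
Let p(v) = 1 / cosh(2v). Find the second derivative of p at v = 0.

-4

Divide the numerator series by the denominator series (power-series long division).
The coefficient of v^2 in the expansion is -2, so p′′(0) = 2! * (-2) = -4.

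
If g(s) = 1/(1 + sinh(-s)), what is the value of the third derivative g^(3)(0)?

7

Compose series: expand the inner function first, then feed it into the outer expansion.
From the series, [s^3] g = 7/6; multiply by 3! = 6 to get 7.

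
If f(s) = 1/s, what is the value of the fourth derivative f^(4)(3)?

8/81

Use the known series and substitute for the argument.
The coefficient of (s - 3)^4 in the expansion is 1/243, so f^(4)(3) = 4! * (1/243) = 8/81.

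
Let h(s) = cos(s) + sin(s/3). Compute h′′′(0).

Expand each term separately and add.
The coefficient of s^3 in the expansion is -1/162, so h′′′(0) = 3! * (-1/162) = -1/27.

-1/27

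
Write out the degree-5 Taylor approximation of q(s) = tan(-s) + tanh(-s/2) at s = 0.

-11*s^5/80 - 7*s^3/24 - 3*s/2

Add the two expansions coefficient-wise.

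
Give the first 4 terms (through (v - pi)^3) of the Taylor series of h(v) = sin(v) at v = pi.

Differentiate repeatedly and evaluate at the center.
h(pi) = 0
h′(pi) = -1
h′′(pi) = 0
h′′′(pi) = 1

(v - pi)^3/6 - (v - pi)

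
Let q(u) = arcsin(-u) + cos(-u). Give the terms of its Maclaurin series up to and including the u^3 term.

Add the two expansions coefficient-wise.
[u^0] = 1;  [u^1] = -1;  [u^2] = -1/2;  [u^3] = -1/6.

-u^3/6 - u^2/2 - u + 1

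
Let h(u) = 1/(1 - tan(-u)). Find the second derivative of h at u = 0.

2

Plug the Maclaurin series of the inner function into that of the outer and collect terms.
The coefficient of u^2 in the expansion is 1, so h′′(0) = 2! * (1) = 2.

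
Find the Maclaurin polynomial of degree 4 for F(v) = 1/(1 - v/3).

Compute the successive derivatives at the expansion point and divide by k!.
F(0) = 1
F′(0) = 1/3
F′′(0) = 2/9
F′′′(0) = 2/9
F^(4)(0) = 8/27

v^4/81 + v^3/27 + v^2/9 + v/3 + 1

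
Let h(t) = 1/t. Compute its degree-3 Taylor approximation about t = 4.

-(t - 4)^3/256 + (t - 4)^2/64 - (t - 4)/16 + 1/4

[(t - 4)^0] = 1/4;  [(t - 4)^1] = -1/16;  [(t - 4)^2] = 1/64;  [(t - 4)^3] = -1/256.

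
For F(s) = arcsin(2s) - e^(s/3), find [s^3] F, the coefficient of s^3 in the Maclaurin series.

215/162

Combine the two series term by term.
F(0) = -1
F′(0) = 5/3
F′′(0) = -1/9
F′′′(0) = 215/27
The Taylor polynomial is Σ F^(k)(0)/k! · s^k.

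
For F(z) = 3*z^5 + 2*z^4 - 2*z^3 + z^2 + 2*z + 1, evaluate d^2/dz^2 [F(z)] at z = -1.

-22

Differentiate repeatedly and evaluate at the center.
The coefficient of (z + 1)^2 in the expansion is -11, so F′′(-1) = 2! * (-11) = -22.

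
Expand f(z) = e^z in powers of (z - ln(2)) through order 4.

(z - ln(2))^4/12 + (z - ln(2))^3/3 + (z - ln(2))^2 + 2*(z - ln(2)) + 2

Differentiate repeatedly and evaluate at the center.
[(z - ln(2))^0] = 2;  [(z - ln(2))^1] = 2;  [(z - ln(2))^2] = 1;  [(z - ln(2))^3] = 1/3;  [(z - ln(2))^4] = 1/12.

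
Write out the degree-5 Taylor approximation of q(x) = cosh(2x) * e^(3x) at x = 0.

Write out both Maclaurin series and multiply, keeping only the needed powers.
q(0) = 1
q′(0) = 3
q′′(0) = 13
q′′′(0) = 63
q^(4)(0) = 313
q^(5)(0) = 1563
Then c_k = q^(k)(0)/k! gives each Taylor coefficient.

521*x^5/40 + 313*x^4/24 + 21*x^3/2 + 13*x^2/2 + 3*x + 1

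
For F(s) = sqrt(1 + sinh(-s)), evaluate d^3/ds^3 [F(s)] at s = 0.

Substitute the inner expansion into the outer series and collect powers.
The coefficient of s^3 in the expansion is -7/48, so F′′′(0) = 3! * (-7/48) = -7/8.

-7/8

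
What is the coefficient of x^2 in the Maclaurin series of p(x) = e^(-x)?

1/2

Use the known series and substitute for the argument.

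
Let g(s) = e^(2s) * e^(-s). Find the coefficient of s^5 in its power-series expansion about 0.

1/120

Expand each factor separately, then convolve coefficients.
[s^0] = 1;  [s^1] = 1;  [s^2] = 1/2;  [s^3] = 1/6;  [s^4] = 1/24;  [s^5] = 1/120.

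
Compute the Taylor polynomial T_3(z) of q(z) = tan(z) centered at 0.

z^3/3 + z

Apply the Taylor formula c_k = f^(k)(a)/k!.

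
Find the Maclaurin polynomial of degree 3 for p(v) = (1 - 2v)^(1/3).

-40*v^3/81 - 4*v^2/9 - 2*v/3 + 1

Use the known series and substitute for the argument.
p(0) = 1
p′(0) = -2/3
p′′(0) = -8/9
p′′′(0) = -80/27
Dividing each by k! gives the coefficients c_0, ..., c_3.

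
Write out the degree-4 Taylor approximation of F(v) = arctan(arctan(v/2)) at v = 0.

-v^3/12 + v/2

Substitute the inner expansion into the outer series and collect powers.
F(0) = 0
F′(0) = 1/2
F′′(0) = 0
F′′′(0) = -1/2
F^(4)(0) = 0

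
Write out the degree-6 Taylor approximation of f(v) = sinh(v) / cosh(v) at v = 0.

2*v^5/15 - v^3/3 + v

Invert the denominator's series and multiply.
f(0) = 0
f′(0) = 1
f′′(0) = 0
f′′′(0) = -2
f^(4)(0) = 0
f^(5)(0) = 16
f^(6)(0) = 0
Then c_k = f^(k)(0)/k! gives each Taylor coefficient.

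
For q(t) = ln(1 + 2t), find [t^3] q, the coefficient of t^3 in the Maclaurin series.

8/3

c_3 = q′′′(0)/3! = 8/3.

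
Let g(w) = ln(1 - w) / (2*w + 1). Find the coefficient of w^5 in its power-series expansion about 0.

-391/30

Expand 1/(denominator) as a geometric series and multiply by the numerator's series.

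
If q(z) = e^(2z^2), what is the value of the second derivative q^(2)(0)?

4

The coefficient of z^2 in the expansion is 2, so q′′(0) = 2! * (2) = 4.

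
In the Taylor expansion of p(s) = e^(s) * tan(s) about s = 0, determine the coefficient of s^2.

Multiply the two series term by term and collect like powers.

1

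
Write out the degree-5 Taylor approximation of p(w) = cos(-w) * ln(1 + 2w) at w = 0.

103*w^5/20 - 3*w^4 + 5*w^3/3 - 2*w^2 + 2*w

Take the Cauchy product of the two expansions.
[w^0] = 0;  [w^1] = 2;  [w^2] = -2;  [w^3] = 5/3;  [w^4] = -3;  [w^5] = 103/20.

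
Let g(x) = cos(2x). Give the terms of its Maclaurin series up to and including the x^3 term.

[x^0] = 1;  [x^1] = 0;  [x^2] = -2;  [x^3] = 0.

1 - 2*x^2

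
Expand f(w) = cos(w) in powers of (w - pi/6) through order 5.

f(pi/6) = sqrt(3)/2
f′(pi/6) = -1/2
f′′(pi/6) = -sqrt(3)/2
f′′′(pi/6) = 1/2
f^(4)(pi/6) = sqrt(3)/2
f^(5)(pi/6) = -1/2

-(w - pi/6)^5/240 + sqrt(3)*(w - pi/6)^4/48 + (w - pi/6)^3/12 - sqrt(3)*(w - pi/6)^2/4 - (w - pi/6)/2 + sqrt(3)/2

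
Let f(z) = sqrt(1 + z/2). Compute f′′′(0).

3/64

Apply the Taylor formula c_k = f^(k)(a)/k!.
From the series, [z^3] f = 1/128; multiply by 3! = 6 to get 3/64.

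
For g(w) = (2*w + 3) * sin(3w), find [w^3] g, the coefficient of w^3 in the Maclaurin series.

Multiply each power in the prefactor through the base expansion.
So c_3 = g′′′(0)/3! = -27/2.

-27/2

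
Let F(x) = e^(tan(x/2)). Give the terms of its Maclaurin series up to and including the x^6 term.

59*x^6/15360 + 37*x^5/3840 + 3*x^4/128 + x^3/16 + x^2/8 + x/2 + 1

Plug the Maclaurin series of the inner function into that of the outer and collect terms.
F(0) = 1
F′(0) = 1/2
F′′(0) = 1/4
F′′′(0) = 3/8
F^(4)(0) = 9/16
F^(5)(0) = 37/32
F^(6)(0) = 177/64
The Taylor polynomial is Σ F^(k)(0)/k! · x^k.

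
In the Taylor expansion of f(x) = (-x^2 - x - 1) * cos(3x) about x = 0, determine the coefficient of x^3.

9/2

Multiply each power in the prefactor through the base expansion.
[x^0] = -1;  [x^1] = -1;  [x^2] = 7/2;  [x^3] = 9/2.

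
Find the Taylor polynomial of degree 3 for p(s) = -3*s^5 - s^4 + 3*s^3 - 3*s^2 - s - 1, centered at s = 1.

-31*(s - 1)^3 - 30*(s - 1)^2 - 17*(s - 1) - 6

p(1) = -6
p′(1) = -17
p′′(1) = -60
p′′′(1) = -186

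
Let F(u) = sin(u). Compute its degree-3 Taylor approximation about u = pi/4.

[(u - pi/4)^0] = sqrt(2)/2;  [(u - pi/4)^1] = sqrt(2)/2;  [(u - pi/4)^2] = -sqrt(2)/4;  [(u - pi/4)^3] = -sqrt(2)/12.

-sqrt(2)*(u - pi/4)^3/12 - sqrt(2)*(u - pi/4)^2/4 + sqrt(2)*(u - pi/4)/2 + sqrt(2)/2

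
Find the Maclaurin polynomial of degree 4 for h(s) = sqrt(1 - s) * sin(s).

s^4/48 - 7*s^3/24 - s^2/2 + s

Write out both Maclaurin series and multiply, keeping only the needed powers.
h(0) = 0
h′(0) = 1
h′′(0) = -1
h′′′(0) = -7/4
h^(4)(0) = 1/2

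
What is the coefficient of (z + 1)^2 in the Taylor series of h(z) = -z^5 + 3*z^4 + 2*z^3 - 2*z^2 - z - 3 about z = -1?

20

Differentiate repeatedly and evaluate at the center.
h(-1) = -2
h′(-1) = -8
h′′(-1) = 40
So c_2 = h′′(-1)/2! = 20.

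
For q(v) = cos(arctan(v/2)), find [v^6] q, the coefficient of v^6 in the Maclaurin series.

-5/1024

Let u equal the inner series; expand the outer function in u and truncate.
q(0) = 1
q′(0) = 0
q′′(0) = -1/4
q′′′(0) = 0
q^(4)(0) = 9/16
q^(5)(0) = 0
q^(6)(0) = -225/64
Dividing each by k! gives the coefficients c_0, ..., c_6.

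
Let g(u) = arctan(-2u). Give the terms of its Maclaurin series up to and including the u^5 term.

Apply the Taylor formula c_k = f^(k)(a)/k!.

-32*u^5/5 + 8*u^3/3 - 2*u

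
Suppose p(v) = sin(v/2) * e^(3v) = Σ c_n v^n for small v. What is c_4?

Write out both Maclaurin series and multiply, keeping only the needed powers.
p(0) = 0
p′(0) = 1/2
p′′(0) = 3
p′′′(0) = 107/8
p^(4)(0) = 105/2

35/16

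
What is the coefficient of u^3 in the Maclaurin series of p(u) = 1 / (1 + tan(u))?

-4/3

Use the geometric series for the reciprocal, then substitute.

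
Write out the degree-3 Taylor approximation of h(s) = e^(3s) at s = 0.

9*s^3/2 + 9*s^2/2 + 3*s + 1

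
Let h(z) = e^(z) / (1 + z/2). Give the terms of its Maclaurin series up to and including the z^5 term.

-z^5/480 + z^4/48 + z^3/24 + z^2/4 + z/2 + 1

Write out both Maclaurin series and multiply, keeping only the needed powers.
[z^0] = 1;  [z^1] = 1/2;  [z^2] = 1/4;  [z^3] = 1/24;  [z^4] = 1/48;  [z^5] = -1/480.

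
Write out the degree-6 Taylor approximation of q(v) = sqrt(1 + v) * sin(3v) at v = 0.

Take the Cauchy product of the two expansions.

1041*v^6/1280 + 1581*v^5/640 - 33*v^4/16 - 39*v^3/8 + 3*v^2/2 + 3*v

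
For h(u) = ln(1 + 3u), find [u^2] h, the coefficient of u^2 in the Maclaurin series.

-9/2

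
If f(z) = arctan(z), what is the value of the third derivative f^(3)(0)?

-2

From the series, [z^3] f = -1/3; multiply by 3! = 6 to get -2.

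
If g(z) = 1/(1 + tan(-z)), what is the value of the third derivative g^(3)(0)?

8

Substitute the inner expansion into the outer series and collect powers.
From the series, [z^3] g = 4/3; multiply by 3! = 6 to get 8.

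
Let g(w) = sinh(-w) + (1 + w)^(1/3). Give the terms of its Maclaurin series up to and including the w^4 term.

-10*w^4/243 - 17*w^3/162 - w^2/9 - 2*w/3 + 1

Add the two expansions coefficient-wise.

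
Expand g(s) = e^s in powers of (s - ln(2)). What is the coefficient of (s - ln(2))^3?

1/3

Use the known series and substitute for the argument.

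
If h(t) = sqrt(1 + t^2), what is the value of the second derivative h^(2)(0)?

The coefficient of t^2 in the expansion is 1/2, so h′′(0) = 2! * (1/2) = 1.

1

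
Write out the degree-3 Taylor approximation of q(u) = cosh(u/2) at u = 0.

Differentiate repeatedly and evaluate at the center.
q(0) = 1
q′(0) = 0
q′′(0) = 1/4
q′′′(0) = 0

u^2/8 + 1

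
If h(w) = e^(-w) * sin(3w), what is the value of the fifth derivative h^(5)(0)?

-12

Multiply the two series term by term and collect like powers.
From the series, [w^5] h = -1/10; multiply by 5! = 120 to get -12.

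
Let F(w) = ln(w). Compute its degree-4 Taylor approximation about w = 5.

-(w - 5)^4/2500 + (w - 5)^3/375 - (w - 5)^2/50 + (w - 5)/5 + ln(5)

[(w - 5)^0] = ln(5);  [(w - 5)^1] = 1/5;  [(w - 5)^2] = -1/50;  [(w - 5)^3] = 1/375;  [(w - 5)^4] = -1/2500.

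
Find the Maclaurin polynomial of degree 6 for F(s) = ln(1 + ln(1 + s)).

-917*s^6/360 + 19*s^5/10 - 35*s^4/24 + 7*s^3/6 - s^2 + s

Substitute the inner expansion into the outer series and collect powers.
[s^0] = 0;  [s^1] = 1;  [s^2] = -1;  [s^3] = 7/6;  [s^4] = -35/24;  [s^5] = 19/10;  [s^6] = -917/360.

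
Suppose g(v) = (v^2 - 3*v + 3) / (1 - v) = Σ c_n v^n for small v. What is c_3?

1

Multiply each power in the prefactor through the base expansion.
[v^0] = 3;  [v^1] = 0;  [v^2] = 1;  [v^3] = 1.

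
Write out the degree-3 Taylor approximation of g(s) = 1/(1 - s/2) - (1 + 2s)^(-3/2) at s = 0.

Combine the two series term by term.
[s^0] = 0;  [s^1] = 7/2;  [s^2] = -29/4;  [s^3] = 141/8.

141*s^3/8 - 29*s^2/4 + 7*s/2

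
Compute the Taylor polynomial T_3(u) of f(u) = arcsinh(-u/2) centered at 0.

u^3/48 - u/2

Differentiate repeatedly and evaluate at the center.
f(0) = 0
f′(0) = -1/2
f′′(0) = 0
f′′′(0) = 1/8
Then c_k = f^(k)(0)/k! gives each Taylor coefficient.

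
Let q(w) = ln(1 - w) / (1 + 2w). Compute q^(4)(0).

154

Multiply the two series term by term and collect like powers.
The coefficient of w^4 in the expansion is 77/12, so q^(4)(0) = 4! * (77/12) = 154.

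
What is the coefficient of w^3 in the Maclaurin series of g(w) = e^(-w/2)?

-1/48

Compute the successive derivatives at the expansion point and divide by k!.
g(0) = 1
g′(0) = -1/2
g′′(0) = 1/4
g′′′(0) = -1/8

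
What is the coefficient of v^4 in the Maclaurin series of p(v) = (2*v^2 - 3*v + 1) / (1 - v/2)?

Shift and add copies of the series according to the polynomial's terms.
p(0) = 1
p′(0) = -5/2
p′′(0) = 3/2
p′′′(0) = 9/4
p^(4)(0) = 9/2
So c_4 = p^(4)(0)/4! = 3/16.

3/16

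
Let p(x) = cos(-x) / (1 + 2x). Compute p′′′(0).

-42

Expand each factor separately, then convolve coefficients.
From the series, [x^3] p = -7; multiply by 3! = 6 to get -42.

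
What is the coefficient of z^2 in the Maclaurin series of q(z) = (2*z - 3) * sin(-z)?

-2

Multiply each power in the prefactor through the base expansion.
[z^0] = 0;  [z^1] = 3;  [z^2] = -2.
So c_2 = q′′(0)/2! = -2.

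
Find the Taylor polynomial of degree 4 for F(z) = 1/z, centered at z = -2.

Apply the Taylor formula c_k = f^(k)(a)/k!.
F(-2) = -1/2
F′(-2) = -1/4
F′′(-2) = -1/4
F′′′(-2) = -3/8
F^(4)(-2) = -3/4
Then c_k = F^(k)(-2)/k! gives each Taylor coefficient.

-(z + 2)^4/32 - (z + 2)^3/16 - (z + 2)^2/8 - (z + 2)/4 - 1/2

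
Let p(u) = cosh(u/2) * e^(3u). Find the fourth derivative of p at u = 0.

Multiply the two series term by term and collect like powers.
The coefficient of u^4 in the expansion is 1513/384, so p^(4)(0) = 4! * (1513/384) = 1513/16.

1513/16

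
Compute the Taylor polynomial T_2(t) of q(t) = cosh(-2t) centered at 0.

q(0) = 1
q′(0) = 0
q′′(0) = 4

2*t^2 + 1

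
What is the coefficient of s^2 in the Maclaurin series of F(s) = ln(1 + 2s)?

c_2 = F′′(0)/2! = -2.

-2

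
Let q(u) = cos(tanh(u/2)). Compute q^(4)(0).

Compose series: expand the inner function first, then feed it into the outer expansion.
The coefficient of u^4 in the expansion is 3/128, so q^(4)(0) = 4! * (3/128) = 9/16.

9/16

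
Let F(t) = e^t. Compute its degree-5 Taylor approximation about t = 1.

[(t - 1)^0] = e;  [(t - 1)^1] = e;  [(t - 1)^2] = e/2;  [(t - 1)^3] = e/6;  [(t - 1)^4] = e/24;  [(t - 1)^5] = e/120.

e*(t - 1)^5/120 + e*(t - 1)^4/24 + e*(t - 1)^3/6 + e*(t - 1)^2/2 + e*(t - 1) + e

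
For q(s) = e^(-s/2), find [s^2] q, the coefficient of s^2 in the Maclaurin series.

1/8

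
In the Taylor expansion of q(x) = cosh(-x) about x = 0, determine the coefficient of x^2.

[x^0] = 1;  [x^1] = 0;  [x^2] = 1/2.

1/2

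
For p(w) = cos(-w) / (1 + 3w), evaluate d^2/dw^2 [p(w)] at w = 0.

17

Multiply the two series term by term and collect like powers.
From the series, [w^2] p = 17/2; multiply by 2! = 2 to get 17.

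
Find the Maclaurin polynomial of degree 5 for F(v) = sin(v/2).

F(0) = 0
F′(0) = 1/2
F′′(0) = 0
F′′′(0) = -1/8
F^(4)(0) = 0
F^(5)(0) = 1/32
Dividing each by k! gives the coefficients c_0, ..., c_5.

v^5/3840 - v^3/48 + v/2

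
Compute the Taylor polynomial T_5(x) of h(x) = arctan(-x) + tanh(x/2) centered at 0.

Add the two expansions coefficient-wise.
h(0) = 0
h′(0) = -1/2
h′′(0) = 0
h′′′(0) = 7/4
h^(4)(0) = 0
h^(5)(0) = -47/2

-47*x^5/240 + 7*x^3/24 - x/2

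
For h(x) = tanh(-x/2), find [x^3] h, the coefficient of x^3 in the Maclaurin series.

1/24

[x^0] = 0;  [x^1] = -1/2;  [x^2] = 0;  [x^3] = 1/24.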